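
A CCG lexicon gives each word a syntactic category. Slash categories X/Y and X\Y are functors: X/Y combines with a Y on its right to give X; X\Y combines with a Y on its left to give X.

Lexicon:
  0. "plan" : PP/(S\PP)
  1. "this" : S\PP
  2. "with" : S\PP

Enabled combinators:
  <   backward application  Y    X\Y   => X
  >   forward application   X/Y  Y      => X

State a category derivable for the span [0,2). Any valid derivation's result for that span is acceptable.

[0,3] S   <
  [0,2] PP   >
    [0,1] "plan" : PP/(S\PP)
    [1,2] "this" : S\PP
  [2,3] "with" : S\PP

PP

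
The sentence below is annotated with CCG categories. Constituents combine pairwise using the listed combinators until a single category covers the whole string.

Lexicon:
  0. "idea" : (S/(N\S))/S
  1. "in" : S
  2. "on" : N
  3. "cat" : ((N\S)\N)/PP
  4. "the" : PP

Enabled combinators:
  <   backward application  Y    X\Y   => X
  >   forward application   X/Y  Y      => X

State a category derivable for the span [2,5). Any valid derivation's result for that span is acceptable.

[0,5] S   >
  [0,2] S/(N\S)   >
    [0,1] "idea" : (S/(N\S))/S
    [1,2] "in" : S
  [2,5] N\S   <
    [2,3] "on" : N
    [3,5] (N\S)\N   >
      [3,4] "cat" : ((N\S)\N)/PP
      [4,5] "the" : PP

N\S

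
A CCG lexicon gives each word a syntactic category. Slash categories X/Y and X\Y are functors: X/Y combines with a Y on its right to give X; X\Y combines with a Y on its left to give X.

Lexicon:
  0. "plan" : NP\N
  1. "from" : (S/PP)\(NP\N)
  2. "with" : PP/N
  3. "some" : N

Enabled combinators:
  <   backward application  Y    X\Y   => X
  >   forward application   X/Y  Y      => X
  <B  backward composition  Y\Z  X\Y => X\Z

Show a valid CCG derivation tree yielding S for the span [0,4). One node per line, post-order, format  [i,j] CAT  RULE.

[0,1] NP\N  lex  "plan"
[1,2] (S/PP)\(NP\N)  lex  "from"
[0,2] S/PP  <  k=1
[2,3] PP/N  lex  "with"
[3,4] N  lex  "some"
[2,4] PP  >  k=3
[0,4] S  >  k=2

[0,4] S   >
  [0,2] S/PP   <
    [0,1] "plan" : NP\N
    [1,2] "from" : (S/PP)\(NP\N)
  [2,4] PP   >
    [2,3] "with" : PP/N
    [3,4] "some" : N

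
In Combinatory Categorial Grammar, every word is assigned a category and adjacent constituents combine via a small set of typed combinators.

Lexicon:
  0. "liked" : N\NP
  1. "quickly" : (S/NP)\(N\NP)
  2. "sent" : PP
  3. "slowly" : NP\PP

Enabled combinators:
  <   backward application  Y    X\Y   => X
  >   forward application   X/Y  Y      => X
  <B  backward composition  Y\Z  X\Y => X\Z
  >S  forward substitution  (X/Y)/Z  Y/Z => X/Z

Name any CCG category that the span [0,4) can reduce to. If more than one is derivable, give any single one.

[0,4] S   >
  [0,2] S/NP   <
    [0,1] "liked" : N\NP
    [1,2] "quickly" : (S/NP)\(N\NP)
  [2,4] NP   <
    [2,3] "sent" : PP
    [3,4] "slowly" : NP\PP

S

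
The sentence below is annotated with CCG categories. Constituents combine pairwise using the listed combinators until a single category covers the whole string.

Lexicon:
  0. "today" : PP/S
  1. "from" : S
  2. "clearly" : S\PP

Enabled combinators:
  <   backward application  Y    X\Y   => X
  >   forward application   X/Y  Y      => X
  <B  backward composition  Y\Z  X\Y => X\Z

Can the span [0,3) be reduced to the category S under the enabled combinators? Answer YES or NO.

[0,3] S   <
  [0,2] PP   >
    [0,1] "today" : PP/S
    [1,2] "from" : S
  [2,3] "clearly" : S\PP

YES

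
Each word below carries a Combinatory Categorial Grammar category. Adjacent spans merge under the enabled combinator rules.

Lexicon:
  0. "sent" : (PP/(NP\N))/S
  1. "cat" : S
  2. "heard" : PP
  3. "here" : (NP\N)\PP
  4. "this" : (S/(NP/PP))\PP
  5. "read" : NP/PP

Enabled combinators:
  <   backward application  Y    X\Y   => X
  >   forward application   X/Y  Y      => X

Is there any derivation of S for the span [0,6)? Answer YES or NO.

YES

[0,6] S   >
  [0,5] S/(NP/PP)   <
    [0,4] PP   >
      [0,2] PP/(NP\N)   >
        [0,1] "sent" : (PP/(NP\N))/S
        [1,2] "cat" : S
      [2,4] NP\N   <
        [2,3] "heard" : PP
        [3,4] "here" : (NP\N)\PP
    [4,5] "this" : (S/(NP/PP))\PP
  [5,6] "read" : NP/PP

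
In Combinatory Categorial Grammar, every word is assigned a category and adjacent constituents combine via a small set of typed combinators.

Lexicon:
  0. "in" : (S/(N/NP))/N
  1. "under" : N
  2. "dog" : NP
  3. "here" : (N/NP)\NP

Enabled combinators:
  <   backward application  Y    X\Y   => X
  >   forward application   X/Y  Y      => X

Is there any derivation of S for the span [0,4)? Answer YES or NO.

[0,4] S   >
  [0,2] S/(N/NP)   >
    [0,1] "in" : (S/(N/NP))/N
    [1,2] "under" : N
  [2,4] N/NP   <
    [2,3] "dog" : NP
    [3,4] "here" : (N/NP)\NP

YES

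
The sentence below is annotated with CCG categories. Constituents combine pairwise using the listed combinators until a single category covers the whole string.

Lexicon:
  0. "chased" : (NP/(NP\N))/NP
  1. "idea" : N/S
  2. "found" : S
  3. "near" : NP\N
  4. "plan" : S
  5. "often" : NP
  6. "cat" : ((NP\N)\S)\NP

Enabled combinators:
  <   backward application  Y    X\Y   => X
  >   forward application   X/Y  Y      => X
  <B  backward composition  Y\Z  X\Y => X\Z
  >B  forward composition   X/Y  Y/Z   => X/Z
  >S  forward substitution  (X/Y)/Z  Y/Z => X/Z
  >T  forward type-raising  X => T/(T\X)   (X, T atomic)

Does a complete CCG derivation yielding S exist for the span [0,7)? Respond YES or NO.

(NP/(NP\N))/NP N/S S NP\N S NP ((NP\N)\S)\NP
CKY chart[0,7] = {N/(N\NP), NP, NP/(NP\NP), PP/(PP\NP), S/(S\NP)}; S ∉ chart

NO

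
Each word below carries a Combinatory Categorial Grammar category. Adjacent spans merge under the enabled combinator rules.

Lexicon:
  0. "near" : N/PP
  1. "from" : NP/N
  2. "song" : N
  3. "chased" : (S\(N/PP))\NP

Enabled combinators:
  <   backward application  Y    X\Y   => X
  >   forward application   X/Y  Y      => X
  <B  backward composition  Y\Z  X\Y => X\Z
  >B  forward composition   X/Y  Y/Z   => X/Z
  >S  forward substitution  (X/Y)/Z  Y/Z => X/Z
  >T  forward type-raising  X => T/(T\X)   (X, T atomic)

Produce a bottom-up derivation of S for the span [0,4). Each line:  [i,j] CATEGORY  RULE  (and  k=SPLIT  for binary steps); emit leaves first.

[0,1] N/PP  lex  "near"
[1,2] NP/N  lex  "from"
[2,3] N  lex  "song"
[1,3] NP  >  k=2
[3,4] (S\(N/PP))\NP  lex  "chased"
[1,4] S\(N/PP)  <  k=3
[0,4] S  <  k=1

[0,4] S   <
  [0,1] "near" : N/PP
  [1,4] S\(N/PP)   <
    [1,3] NP   >
      [1,2] "from" : NP/N
      [2,3] "song" : N
    [3,4] "chased" : (S\(N/PP))\NP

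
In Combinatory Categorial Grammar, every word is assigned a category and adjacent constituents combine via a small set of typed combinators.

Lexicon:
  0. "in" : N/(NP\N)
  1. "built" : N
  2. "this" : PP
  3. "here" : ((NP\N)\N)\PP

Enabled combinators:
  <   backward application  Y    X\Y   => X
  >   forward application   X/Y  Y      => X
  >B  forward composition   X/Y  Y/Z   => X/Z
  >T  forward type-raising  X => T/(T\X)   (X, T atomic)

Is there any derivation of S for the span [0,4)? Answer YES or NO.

N/(NP\N) N PP ((NP\N)\N)\PP
CKY chart[0,4] = {N, N/(N\N), NP/(NP\N), PP/(PP\N), S/(S\N)}; S ∉ chart

NO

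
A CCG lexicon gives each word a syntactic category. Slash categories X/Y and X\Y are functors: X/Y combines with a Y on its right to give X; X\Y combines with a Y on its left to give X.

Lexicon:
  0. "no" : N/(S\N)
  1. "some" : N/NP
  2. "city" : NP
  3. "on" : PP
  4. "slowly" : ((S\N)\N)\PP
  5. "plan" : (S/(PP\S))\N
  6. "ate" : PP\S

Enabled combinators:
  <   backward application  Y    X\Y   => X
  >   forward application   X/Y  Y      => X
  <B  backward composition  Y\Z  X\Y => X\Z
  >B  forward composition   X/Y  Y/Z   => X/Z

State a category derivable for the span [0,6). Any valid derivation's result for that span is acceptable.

S/(PP\S)

[0,7] S   >
  [0,6] S/(PP\S)   <
    [0,5] N   >
      [0,1] "no" : N/(S\N)
      [1,5] S\N   <
        [1,3] N   >
          [1,2] "some" : N/NP
          [2,3] "city" : NP
        [3,5] (S\N)\N   <
          [3,4] "on" : PP
          [4,5] "slowly" : ((S\N)\N)\PP
    [5,6] "plan" : (S/(PP\S))\N
  [6,7] "ate" : PP\S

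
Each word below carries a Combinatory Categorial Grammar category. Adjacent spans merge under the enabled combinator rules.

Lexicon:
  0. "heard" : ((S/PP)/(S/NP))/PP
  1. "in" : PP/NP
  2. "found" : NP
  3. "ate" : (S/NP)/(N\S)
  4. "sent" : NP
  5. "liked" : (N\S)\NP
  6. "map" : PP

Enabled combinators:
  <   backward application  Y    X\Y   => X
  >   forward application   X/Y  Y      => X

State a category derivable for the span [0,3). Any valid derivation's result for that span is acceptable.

[0,7] S   >
  [0,6] S/PP   >
    [0,3] (S/PP)/(S/NP)   >
      [0,1] "heard" : ((S/PP)/(S/NP))/PP
      [1,3] PP   >
        [1,2] "in" : PP/NP
        [2,3] "found" : NP
    [3,6] S/NP   >
      [3,4] "ate" : (S/NP)/(N\S)
      [4,6] N\S   <
        [4,5] "sent" : NP
        [5,6] "liked" : (N\S)\NP
  [6,7] "map" : PP

(S/PP)/(S/NP)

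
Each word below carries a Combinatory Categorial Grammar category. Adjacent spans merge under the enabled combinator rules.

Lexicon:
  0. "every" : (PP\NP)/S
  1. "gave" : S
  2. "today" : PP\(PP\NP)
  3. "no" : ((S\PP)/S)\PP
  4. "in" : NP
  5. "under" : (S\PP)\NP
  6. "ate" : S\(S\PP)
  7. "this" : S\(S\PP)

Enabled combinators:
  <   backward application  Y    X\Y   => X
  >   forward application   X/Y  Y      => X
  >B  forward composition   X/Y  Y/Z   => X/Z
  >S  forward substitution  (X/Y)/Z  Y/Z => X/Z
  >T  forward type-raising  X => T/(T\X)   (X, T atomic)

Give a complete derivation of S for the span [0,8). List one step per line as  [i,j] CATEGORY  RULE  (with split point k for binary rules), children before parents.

[0,8] S   <
  [0,7] S\PP   >
    [0,4] (S\PP)/S   <
      [0,3] PP   <
        [0,2] PP\NP   >
          [0,1] "every" : (PP\NP)/S
          [1,2] "gave" : S
        [2,3] "today" : PP\(PP\NP)
      [3,4] "no" : ((S\PP)/S)\PP
    [4,7] S   <
      [4,6] S\PP   <
        [4,5] "in" : NP
        [5,6] "under" : (S\PP)\NP
      [6,7] "ate" : S\(S\PP)
  [7,8] "this" : S\(S\PP)

[0,1] (PP\NP)/S  lex  "every"
[1,2] S  lex  "gave"
[0,2] PP\NP  >  k=1
[2,3] PP\(PP\NP)  lex  "today"
[0,3] PP  <  k=2
[3,4] ((S\PP)/S)\PP  lex  "no"
[0,4] (S\PP)/S  <  k=3
[4,5] NP  lex  "in"
[5,6] (S\PP)\NP  lex  "under"
[4,6] S\PP  <  k=5
[6,7] S\(S\PP)  lex  "ate"
[4,7] S  <  k=6
[0,7] S\PP  >  k=4
[7,8] S\(S\PP)  lex  "this"
[0,8] S  <  k=7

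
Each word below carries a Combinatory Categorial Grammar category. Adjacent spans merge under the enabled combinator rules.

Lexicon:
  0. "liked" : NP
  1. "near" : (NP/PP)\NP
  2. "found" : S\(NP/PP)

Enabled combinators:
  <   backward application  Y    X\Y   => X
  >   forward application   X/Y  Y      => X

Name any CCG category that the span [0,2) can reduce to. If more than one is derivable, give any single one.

[0,3] S   <
  [0,2] NP/PP   <
    [0,1] "liked" : NP
    [1,2] "near" : (NP/PP)\NP
  [2,3] "found" : S\(NP/PP)

NP/PP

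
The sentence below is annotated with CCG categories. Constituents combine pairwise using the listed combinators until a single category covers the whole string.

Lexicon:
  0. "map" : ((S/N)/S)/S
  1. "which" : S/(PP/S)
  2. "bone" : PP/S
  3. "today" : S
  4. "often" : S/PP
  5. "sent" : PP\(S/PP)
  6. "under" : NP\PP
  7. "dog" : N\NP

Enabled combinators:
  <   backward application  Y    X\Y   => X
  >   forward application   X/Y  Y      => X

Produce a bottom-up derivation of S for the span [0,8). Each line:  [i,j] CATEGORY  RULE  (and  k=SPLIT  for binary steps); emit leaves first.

[0,8] S   >
  [0,4] S/N   >
    [0,3] (S/N)/S   >
      [0,1] "map" : ((S/N)/S)/S
      [1,3] S   >
        [1,2] "which" : S/(PP/S)
        [2,3] "bone" : PP/S
    [3,4] "today" : S
  [4,8] N   <
    [4,7] NP   <
      [4,6] PP   <
        [4,5] "often" : S/PP
        [5,6] "sent" : PP\(S/PP)
      [6,7] "under" : NP\PP
    [7,8] "dog" : N\NP

[0,1] ((S/N)/S)/S  lex  "map"
[1,2] S/(PP/S)  lex  "which"
[2,3] PP/S  lex  "bone"
[1,3] S  >  k=2
[0,3] (S/N)/S  >  k=1
[3,4] S  lex  "today"
[0,4] S/N  >  k=3
[4,5] S/PP  lex  "often"
[5,6] PP\(S/PP)  lex  "sent"
[4,6] PP  <  k=5
[6,7] NP\PP  lex  "under"
[4,7] NP  <  k=6
[7,8] N\NP  lex  "dog"
[4,8] N  <  k=7
[0,8] S  >  k=4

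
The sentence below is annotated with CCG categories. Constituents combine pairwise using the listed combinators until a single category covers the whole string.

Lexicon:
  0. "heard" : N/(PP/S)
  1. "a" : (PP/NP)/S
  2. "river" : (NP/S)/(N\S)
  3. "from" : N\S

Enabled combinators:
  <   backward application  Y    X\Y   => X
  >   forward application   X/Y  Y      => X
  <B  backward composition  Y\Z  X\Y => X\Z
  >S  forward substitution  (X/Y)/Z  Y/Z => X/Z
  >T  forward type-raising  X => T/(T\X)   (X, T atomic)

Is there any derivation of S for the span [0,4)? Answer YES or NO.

N/(PP/S) (PP/NP)/S (NP/S)/(N\S) N\S
CKY chart[0,4] = {N, N/(N\N), NP/(NP\N), PP/(PP\N), S/(S\N)}; S ∉ chart

NO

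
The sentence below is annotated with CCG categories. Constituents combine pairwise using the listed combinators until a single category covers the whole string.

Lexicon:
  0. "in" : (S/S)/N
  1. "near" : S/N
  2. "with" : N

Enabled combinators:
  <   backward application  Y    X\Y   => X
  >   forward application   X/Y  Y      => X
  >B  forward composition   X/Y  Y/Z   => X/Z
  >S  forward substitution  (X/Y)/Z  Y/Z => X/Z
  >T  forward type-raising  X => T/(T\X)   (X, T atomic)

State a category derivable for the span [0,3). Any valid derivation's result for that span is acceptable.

S

[0,3] S   >
  [0,2] S/N   >S
    [0,1] "in" : (S/S)/N
    [1,2] "near" : S/N
  [2,3] "with" : N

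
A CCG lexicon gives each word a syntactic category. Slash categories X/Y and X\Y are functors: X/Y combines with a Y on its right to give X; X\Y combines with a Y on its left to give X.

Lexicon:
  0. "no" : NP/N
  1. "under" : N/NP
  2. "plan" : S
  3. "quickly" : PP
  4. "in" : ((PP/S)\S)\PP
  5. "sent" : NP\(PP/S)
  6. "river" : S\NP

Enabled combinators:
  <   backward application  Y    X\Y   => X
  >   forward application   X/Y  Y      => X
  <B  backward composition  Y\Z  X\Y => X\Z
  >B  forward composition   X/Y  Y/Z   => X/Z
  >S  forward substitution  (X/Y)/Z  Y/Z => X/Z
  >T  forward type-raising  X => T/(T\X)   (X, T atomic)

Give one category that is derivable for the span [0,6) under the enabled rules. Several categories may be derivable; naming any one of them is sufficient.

NP

[0,7] S   <
  [0,6] NP   >
    [0,1] "no" : NP/N
    [1,6] N   >
      [1,2] "under" : N/NP
      [2,6] NP   <
        [2,3] "plan" : S
        [3,6] NP\S   <B
          [3,5] (PP/S)\S   <
            [3,4] "quickly" : PP
            [4,5] "in" : ((PP/S)\S)\PP
          [5,6] "sent" : NP\(PP/S)
  [6,7] "river" : S\NP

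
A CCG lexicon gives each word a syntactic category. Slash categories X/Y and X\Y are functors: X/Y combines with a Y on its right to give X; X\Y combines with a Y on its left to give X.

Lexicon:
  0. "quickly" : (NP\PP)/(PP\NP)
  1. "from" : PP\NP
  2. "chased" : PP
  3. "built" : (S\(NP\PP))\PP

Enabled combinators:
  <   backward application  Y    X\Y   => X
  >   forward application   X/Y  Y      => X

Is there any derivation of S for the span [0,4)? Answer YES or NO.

YES

[0,4] S   <
  [0,2] NP\PP   >
    [0,1] "quickly" : (NP\PP)/(PP\NP)
    [1,2] "from" : PP\NP
  [2,4] S\(NP\PP)   <
    [2,3] "chased" : PP
    [3,4] "built" : (S\(NP\PP))\PP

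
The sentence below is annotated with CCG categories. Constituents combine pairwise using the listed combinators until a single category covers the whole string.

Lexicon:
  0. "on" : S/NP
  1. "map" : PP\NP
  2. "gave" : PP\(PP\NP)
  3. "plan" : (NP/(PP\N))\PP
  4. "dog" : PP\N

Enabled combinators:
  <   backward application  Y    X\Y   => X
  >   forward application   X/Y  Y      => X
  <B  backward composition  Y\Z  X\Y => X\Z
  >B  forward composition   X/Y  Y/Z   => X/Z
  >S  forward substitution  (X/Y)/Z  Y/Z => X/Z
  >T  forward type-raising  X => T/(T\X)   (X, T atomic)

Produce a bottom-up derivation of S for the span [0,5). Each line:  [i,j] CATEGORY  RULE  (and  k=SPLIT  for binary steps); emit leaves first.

[0,5] S   >
  [0,1] "on" : S/NP
  [1,5] NP   >
    [1,4] NP/(PP\N)   <
      [1,3] PP   <
        [1,2] "map" : PP\NP
        [2,3] "gave" : PP\(PP\NP)
      [3,4] "plan" : (NP/(PP\N))\PP
    [4,5] "dog" : PP\N

[0,1] S/NP  lex  "on"
[1,2] PP\NP  lex  "map"
[2,3] PP\(PP\NP)  lex  "gave"
[1,3] PP  <  k=2
[3,4] (NP/(PP\N))\PP  lex  "plan"
[1,4] NP/(PP\N)  <  k=3
[4,5] PP\N  lex  "dog"
[1,5] NP  >  k=4
[0,5] S  >  k=1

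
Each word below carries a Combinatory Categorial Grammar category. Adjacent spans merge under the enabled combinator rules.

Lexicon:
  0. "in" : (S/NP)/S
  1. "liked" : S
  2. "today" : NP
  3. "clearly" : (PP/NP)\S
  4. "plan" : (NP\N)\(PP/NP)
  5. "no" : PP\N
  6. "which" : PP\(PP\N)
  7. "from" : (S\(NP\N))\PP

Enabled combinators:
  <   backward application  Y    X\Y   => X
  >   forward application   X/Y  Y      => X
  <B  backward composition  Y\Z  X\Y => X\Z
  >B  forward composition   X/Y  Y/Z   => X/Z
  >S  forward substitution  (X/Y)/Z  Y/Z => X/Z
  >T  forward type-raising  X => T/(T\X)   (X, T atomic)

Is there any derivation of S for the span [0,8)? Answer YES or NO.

[0,8] S   <
  [0,5] NP\N   <
    [0,4] PP/NP   <
      [0,3] S   >
        [0,2] S/NP   >
          [0,1] "in" : (S/NP)/S
          [1,2] "liked" : S
        [2,3] "today" : NP
      [3,4] "clearly" : (PP/NP)\S
    [4,5] "plan" : (NP\N)\(PP/NP)
  [5,8] S\(NP\N)   <
    [5,7] PP   <
      [5,6] "no" : PP\N
      [6,7] "which" : PP\(PP\N)
    [7,8] "from" : (S\(NP\N))\PP

YES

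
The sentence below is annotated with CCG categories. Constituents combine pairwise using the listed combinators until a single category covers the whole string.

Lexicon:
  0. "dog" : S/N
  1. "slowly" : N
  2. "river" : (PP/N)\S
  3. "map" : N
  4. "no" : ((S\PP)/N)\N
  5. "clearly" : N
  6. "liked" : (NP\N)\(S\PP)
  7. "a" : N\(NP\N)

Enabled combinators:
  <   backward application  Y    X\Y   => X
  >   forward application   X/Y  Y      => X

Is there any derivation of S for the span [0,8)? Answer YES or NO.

NO

S/N N (PP/N)\S N ((S\PP)/N)\N N (NP\N)\(S\PP) N\(NP\N)
CKY chart[0,8] = {PP}; S ∉ chart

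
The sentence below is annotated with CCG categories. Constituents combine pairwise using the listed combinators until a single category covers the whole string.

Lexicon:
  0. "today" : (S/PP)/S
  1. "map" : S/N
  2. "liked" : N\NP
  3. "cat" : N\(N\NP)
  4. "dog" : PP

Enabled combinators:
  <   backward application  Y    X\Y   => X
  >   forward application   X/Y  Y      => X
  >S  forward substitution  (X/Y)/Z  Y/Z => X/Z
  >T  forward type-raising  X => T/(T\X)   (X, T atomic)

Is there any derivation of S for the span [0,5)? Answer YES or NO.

[0,5] S   >
  [0,4] S/PP   >
    [0,1] "today" : (S/PP)/S
    [1,4] S   >
      [1,2] "map" : S/N
      [2,4] N   <
        [2,3] "liked" : N\NP
        [3,4] "cat" : N\(N\NP)
  [4,5] "dog" : PP

YES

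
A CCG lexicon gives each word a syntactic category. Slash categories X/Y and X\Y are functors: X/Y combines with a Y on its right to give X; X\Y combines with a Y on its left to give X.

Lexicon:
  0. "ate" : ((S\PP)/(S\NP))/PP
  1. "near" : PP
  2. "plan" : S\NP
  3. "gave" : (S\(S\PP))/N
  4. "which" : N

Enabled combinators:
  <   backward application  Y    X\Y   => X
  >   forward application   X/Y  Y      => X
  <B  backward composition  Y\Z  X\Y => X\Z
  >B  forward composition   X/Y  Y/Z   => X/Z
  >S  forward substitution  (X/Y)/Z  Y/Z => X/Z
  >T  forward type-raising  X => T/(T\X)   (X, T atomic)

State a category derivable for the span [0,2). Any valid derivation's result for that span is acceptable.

(S\PP)/(S\NP)

[0,5] S   <
  [0,3] S\PP   >
    [0,2] (S\PP)/(S\NP)   >
      [0,1] "ate" : ((S\PP)/(S\NP))/PP
      [1,2] "near" : PP
    [2,3] "plan" : S\NP
  [3,5] S\(S\PP)   >
    [3,4] "gave" : (S\(S\PP))/N
    [4,5] "which" : N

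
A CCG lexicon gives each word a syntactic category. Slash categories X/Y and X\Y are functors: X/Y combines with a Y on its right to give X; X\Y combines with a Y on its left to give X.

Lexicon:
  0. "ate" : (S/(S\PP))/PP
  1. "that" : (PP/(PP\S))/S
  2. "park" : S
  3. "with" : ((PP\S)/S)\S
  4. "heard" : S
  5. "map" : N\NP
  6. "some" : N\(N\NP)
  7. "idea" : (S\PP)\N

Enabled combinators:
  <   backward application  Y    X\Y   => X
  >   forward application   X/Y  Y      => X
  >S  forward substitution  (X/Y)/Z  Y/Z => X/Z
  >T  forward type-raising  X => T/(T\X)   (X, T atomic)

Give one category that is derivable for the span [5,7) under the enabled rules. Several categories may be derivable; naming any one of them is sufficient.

N

[0,8] S   >
  [0,5] S/(S\PP)   >
    [0,1] "ate" : (S/(S\PP))/PP
    [1,5] PP   >
      [1,4] PP/S   >S
        [1,2] "that" : (PP/(PP\S))/S
        [2,4] (PP\S)/S   <
          [2,3] "park" : S
          [3,4] "with" : ((PP\S)/S)\S
      [4,5] "heard" : S
  [5,8] S\PP   <
    [5,7] N   <
      [5,6] "map" : N\NP
      [6,7] "some" : N\(N\NP)
    [7,8] "idea" : (S\PP)\N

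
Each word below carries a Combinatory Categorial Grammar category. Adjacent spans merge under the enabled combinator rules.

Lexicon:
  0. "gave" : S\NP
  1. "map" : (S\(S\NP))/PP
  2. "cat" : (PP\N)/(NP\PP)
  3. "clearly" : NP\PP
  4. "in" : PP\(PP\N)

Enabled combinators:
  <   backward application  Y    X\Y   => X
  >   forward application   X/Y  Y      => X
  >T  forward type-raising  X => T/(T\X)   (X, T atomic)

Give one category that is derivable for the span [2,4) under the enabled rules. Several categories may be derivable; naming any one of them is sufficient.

[0,5] S   <
  [0,1] "gave" : S\NP
  [1,5] S\(S\NP)   >
    [1,2] "map" : (S\(S\NP))/PP
    [2,5] PP   <
      [2,4] PP\N   >
        [2,3] "cat" : (PP\N)/(NP\PP)
        [3,4] "clearly" : NP\PP
      [4,5] "in" : PP\(PP\N)

PP\N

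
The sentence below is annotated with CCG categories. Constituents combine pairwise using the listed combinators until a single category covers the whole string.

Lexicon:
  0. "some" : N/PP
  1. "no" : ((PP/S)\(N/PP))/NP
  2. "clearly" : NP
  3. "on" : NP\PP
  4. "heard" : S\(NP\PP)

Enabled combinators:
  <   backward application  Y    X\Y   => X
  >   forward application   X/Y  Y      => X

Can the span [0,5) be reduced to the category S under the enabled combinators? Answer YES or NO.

NO

N/PP ((PP/S)\(N/PP))/NP NP NP\PP S\(NP\PP)
CKY chart[0,5] = {PP}; S ∉ chart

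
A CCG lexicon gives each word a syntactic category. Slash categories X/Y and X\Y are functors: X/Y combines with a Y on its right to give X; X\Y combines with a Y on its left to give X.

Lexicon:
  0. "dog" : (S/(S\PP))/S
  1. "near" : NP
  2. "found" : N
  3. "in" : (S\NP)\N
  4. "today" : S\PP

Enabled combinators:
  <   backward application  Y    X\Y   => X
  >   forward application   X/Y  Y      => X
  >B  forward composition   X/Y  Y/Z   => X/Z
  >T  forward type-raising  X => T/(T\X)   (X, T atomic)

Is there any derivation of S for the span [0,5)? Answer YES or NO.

YES

[0,5] S   >
  [0,4] S/(S\PP)   >
    [0,1] "dog" : (S/(S\PP))/S
    [1,4] S   >
      [1,2] S/(S\NP)   >T
        [1,2] "near" : NP
      [2,4] S\NP   <
        [2,3] "found" : N
        [3,4] "in" : (S\NP)\N
  [4,5] "today" : S\PP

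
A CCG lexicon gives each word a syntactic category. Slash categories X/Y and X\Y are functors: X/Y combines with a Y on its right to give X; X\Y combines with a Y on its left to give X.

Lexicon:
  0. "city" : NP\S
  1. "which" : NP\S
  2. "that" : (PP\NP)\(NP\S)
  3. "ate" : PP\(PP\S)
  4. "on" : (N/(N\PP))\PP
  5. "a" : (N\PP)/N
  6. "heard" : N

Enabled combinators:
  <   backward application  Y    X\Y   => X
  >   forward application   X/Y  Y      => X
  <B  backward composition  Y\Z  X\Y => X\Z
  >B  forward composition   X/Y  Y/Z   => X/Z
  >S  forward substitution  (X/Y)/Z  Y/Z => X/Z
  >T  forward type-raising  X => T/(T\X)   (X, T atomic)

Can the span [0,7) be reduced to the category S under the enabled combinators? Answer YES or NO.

NO

NP\S NP\S (PP\NP)\(NP\S) PP\(PP\S) (N/(N\PP))\PP (N\PP)/N N
CKY chart[0,7] = {N, N/(N\N), NP/(NP\N), PP/(PP\N), S/(S\N)}; S ∉ chart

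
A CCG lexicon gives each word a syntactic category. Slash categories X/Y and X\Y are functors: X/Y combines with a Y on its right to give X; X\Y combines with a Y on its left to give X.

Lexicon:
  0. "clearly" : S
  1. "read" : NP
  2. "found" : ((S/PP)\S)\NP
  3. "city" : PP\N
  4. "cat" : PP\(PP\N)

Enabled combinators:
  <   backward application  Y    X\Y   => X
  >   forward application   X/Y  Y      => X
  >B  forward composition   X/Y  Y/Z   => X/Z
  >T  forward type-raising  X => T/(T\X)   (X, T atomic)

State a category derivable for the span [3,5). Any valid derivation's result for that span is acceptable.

PP

[0,5] S   >
  [0,3] S/PP   <
    [0,1] "clearly" : S
    [1,3] (S/PP)\S   <
      [1,2] "read" : NP
      [2,3] "found" : ((S/PP)\S)\NP
  [3,5] PP   <
    [3,4] "city" : PP\N
    [4,5] "cat" : PP\(PP\N)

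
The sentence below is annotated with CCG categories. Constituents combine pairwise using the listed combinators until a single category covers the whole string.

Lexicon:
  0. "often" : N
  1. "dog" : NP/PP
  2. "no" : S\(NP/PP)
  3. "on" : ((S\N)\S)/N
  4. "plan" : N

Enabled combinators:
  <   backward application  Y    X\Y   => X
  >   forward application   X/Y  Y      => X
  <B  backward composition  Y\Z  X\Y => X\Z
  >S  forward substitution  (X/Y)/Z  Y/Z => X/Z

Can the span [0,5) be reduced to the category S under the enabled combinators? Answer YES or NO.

YES

[0,5] S   <
  [0,1] "often" : N
  [1,5] S\N   <
    [1,3] S   <
      [1,2] "dog" : NP/PP
      [2,3] "no" : S\(NP/PP)
    [3,5] (S\N)\S   >
      [3,4] "on" : ((S\N)\S)/N
      [4,5] "plan" : N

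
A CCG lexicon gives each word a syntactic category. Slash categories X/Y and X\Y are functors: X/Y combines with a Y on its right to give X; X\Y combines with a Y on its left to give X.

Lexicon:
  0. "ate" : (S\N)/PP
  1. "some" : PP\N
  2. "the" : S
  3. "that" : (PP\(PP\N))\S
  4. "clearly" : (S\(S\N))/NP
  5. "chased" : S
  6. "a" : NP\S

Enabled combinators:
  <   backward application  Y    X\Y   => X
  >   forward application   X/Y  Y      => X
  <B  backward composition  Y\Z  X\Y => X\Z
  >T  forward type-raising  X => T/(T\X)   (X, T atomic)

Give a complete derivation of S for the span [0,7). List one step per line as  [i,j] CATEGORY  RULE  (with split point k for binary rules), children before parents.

[0,1] (S\N)/PP  lex  "ate"
[1,2] PP\N  lex  "some"
[2,3] S  lex  "the"
[3,4] (PP\(PP\N))\S  lex  "that"
[2,4] PP\(PP\N)  <  k=3
[1,4] PP  <  k=2
[0,4] S\N  >  k=1
[4,5] (S\(S\N))/NP  lex  "clearly"
[5,6] S  lex  "chased"
[6,7] NP\S  lex  "a"
[5,7] NP  <  k=6
[4,7] S\(S\N)  >  k=5
[0,7] S  <  k=4

[0,7] S   <
  [0,4] S\N   >
    [0,1] "ate" : (S\N)/PP
    [1,4] PP   <
      [1,2] "some" : PP\N
      [2,4] PP\(PP\N)   <
        [2,3] "the" : S
        [3,4] "that" : (PP\(PP\N))\S
  [4,7] S\(S\N)   >
    [4,5] "clearly" : (S\(S\N))/NP
    [5,7] NP   <
      [5,6] "chased" : S
      [6,7] "a" : NP\S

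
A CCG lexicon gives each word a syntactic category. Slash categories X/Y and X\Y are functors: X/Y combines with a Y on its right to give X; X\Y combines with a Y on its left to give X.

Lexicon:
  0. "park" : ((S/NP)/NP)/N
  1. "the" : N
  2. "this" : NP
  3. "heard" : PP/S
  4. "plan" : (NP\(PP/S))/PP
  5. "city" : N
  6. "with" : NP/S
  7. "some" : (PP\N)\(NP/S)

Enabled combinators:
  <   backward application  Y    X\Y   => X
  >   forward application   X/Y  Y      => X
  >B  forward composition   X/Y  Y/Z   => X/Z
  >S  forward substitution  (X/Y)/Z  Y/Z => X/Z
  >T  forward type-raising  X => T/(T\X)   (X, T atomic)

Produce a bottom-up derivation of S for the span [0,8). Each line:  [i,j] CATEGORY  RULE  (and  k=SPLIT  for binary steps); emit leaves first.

[0,1] ((S/NP)/NP)/N  lex  "park"
[1,2] N  lex  "the"
[0,2] (S/NP)/NP  >  k=1
[2,3] NP  lex  "this"
[0,3] S/NP  >  k=2
[3,4] PP/S  lex  "heard"
[4,5] (NP\(PP/S))/PP  lex  "plan"
[5,6] N  lex  "city"
[6,7] NP/S  lex  "with"
[7,8] (PP\N)\(NP/S)  lex  "some"
[6,8] PP\N  <  k=7
[5,8] PP  <  k=6
[4,8] NP\(PP/S)  >  k=5
[3,8] NP  <  k=4
[0,8] S  >  k=3

[0,8] S   >
  [0,3] S/NP   >
    [0,2] (S/NP)/NP   >
      [0,1] "park" : ((S/NP)/NP)/N
      [1,2] "the" : N
    [2,3] "this" : NP
  [3,8] NP   <
    [3,4] "heard" : PP/S
    [4,8] NP\(PP/S)   >
      [4,5] "plan" : (NP\(PP/S))/PP
      [5,8] PP   <
        [5,6] "city" : N
        [6,8] PP\N   <
          [6,7] "with" : NP/S
          [7,8] "some" : (PP\N)\(NP/S)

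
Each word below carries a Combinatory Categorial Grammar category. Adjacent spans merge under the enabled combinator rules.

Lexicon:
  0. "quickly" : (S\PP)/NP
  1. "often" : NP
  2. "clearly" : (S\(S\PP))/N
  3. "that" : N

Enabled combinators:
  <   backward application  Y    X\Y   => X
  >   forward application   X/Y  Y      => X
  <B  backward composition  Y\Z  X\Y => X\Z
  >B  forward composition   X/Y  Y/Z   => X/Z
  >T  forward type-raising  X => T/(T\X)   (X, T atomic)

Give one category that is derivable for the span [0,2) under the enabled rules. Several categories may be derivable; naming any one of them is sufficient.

[0,4] S   <
  [0,2] S\PP   >
    [0,1] "quickly" : (S\PP)/NP
    [1,2] "often" : NP
  [2,4] S\(S\PP)   >
    [2,3] "clearly" : (S\(S\PP))/N
    [3,4] "that" : N

S\PP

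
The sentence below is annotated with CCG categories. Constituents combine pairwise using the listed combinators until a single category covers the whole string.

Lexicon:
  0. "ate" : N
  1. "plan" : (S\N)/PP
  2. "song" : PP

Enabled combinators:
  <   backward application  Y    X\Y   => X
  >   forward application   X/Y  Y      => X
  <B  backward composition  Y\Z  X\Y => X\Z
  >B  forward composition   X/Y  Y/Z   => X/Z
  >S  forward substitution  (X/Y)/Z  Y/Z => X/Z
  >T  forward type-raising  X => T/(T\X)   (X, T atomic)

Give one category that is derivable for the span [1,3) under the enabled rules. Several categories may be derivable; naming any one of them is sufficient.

[0,3] S   <
  [0,1] "ate" : N
  [1,3] S\N   >
    [1,2] "plan" : (S\N)/PP
    [2,3] "song" : PP

S\N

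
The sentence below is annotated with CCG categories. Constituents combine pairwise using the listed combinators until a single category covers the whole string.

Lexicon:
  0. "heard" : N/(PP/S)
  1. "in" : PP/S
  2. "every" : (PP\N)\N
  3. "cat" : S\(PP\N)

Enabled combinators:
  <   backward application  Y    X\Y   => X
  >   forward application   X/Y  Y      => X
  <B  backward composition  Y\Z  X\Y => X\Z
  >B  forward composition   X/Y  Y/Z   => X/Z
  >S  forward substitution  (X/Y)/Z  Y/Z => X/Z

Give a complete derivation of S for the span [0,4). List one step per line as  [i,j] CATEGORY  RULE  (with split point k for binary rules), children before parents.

[0,1] N/(PP/S)  lex  "heard"
[1,2] PP/S  lex  "in"
[0,2] N  >  k=1
[2,3] (PP\N)\N  lex  "every"
[3,4] S\(PP\N)  lex  "cat"
[2,4] S\N  <B  k=3
[0,4] S  <  k=2

[0,4] S   <
  [0,2] N   >
    [0,1] "heard" : N/(PP/S)
    [1,2] "in" : PP/S
  [2,4] S\N   <B
    [2,3] "every" : (PP\N)\N
    [3,4] "cat" : S\(PP\N)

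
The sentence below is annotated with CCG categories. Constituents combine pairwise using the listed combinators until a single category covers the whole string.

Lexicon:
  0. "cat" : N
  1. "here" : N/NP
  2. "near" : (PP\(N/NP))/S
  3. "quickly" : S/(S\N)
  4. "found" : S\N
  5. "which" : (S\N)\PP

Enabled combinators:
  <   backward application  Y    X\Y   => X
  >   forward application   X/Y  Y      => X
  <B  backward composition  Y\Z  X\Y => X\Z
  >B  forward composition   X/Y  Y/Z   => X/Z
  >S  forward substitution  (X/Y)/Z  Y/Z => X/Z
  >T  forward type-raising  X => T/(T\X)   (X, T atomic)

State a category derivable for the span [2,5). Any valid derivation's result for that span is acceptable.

[0,6] S   <
  [0,1] "cat" : N
  [1,6] S\N   <
    [1,5] PP   <
      [1,2] "here" : N/NP
      [2,5] PP\(N/NP)   >
        [2,3] "near" : (PP\(N/NP))/S
        [3,5] S   >
          [3,4] "quickly" : S/(S\N)
          [4,5] "found" : S\N
    [5,6] "which" : (S\N)\PP

PP\(N/NP)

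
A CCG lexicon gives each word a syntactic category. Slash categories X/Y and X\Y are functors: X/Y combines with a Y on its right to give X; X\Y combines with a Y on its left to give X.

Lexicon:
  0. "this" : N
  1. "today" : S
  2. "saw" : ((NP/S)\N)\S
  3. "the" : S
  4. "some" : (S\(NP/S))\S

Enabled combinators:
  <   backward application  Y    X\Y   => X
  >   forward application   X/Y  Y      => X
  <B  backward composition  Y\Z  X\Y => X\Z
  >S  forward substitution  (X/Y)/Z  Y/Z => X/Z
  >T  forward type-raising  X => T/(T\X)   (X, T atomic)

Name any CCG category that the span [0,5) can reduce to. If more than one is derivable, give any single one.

[0,5] S   >
  [0,1] S/(S\N)   >T
    [0,1] "this" : N
  [1,5] S\N   <B
    [1,3] (NP/S)\N   <
      [1,2] "today" : S
      [2,3] "saw" : ((NP/S)\N)\S
    [3,5] S\(NP/S)   <
      [3,4] "the" : S
      [4,5] "some" : (S\(NP/S))\S

S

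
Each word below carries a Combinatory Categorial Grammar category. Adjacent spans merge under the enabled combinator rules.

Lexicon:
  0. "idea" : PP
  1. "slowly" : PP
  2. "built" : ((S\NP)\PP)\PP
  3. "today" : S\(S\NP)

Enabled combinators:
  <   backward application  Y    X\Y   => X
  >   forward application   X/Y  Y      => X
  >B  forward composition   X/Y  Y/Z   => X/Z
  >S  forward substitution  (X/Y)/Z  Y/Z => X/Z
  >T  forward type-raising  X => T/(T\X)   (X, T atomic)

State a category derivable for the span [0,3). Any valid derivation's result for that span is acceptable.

S\NP

[0,4] S   <
  [0,3] S\NP   <
    [0,1] "idea" : PP
    [1,3] (S\NP)\PP   <
      [1,2] "slowly" : PP
      [2,3] "built" : ((S\NP)\PP)\PP
  [3,4] "today" : S\(S\NP)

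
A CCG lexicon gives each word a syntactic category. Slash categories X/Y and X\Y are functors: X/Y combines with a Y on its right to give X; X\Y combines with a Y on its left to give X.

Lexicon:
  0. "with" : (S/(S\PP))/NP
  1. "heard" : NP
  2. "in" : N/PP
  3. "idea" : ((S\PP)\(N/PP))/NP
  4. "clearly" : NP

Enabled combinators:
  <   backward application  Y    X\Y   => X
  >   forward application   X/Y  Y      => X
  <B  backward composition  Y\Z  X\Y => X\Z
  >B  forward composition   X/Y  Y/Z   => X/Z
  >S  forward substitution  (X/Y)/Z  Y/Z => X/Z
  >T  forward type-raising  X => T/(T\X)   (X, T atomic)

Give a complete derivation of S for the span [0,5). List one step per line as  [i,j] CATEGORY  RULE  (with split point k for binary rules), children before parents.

[0,1] (S/(S\PP))/NP  lex  "with"
[1,2] NP  lex  "heard"
[0,2] S/(S\PP)  >  k=1
[2,3] N/PP  lex  "in"
[3,4] ((S\PP)\(N/PP))/NP  lex  "idea"
[4,5] NP  lex  "clearly"
[3,5] (S\PP)\(N/PP)  >  k=4
[2,5] S\PP  <  k=3
[0,5] S  >  k=2

[0,5] S   >
  [0,2] S/(S\PP)   >
    [0,1] "with" : (S/(S\PP))/NP
    [1,2] "heard" : NP
  [2,5] S\PP   <
    [2,3] "in" : N/PP
    [3,5] (S\PP)\(N/PP)   >
      [3,4] "idea" : ((S\PP)\(N/PP))/NP
      [4,5] "clearly" : NP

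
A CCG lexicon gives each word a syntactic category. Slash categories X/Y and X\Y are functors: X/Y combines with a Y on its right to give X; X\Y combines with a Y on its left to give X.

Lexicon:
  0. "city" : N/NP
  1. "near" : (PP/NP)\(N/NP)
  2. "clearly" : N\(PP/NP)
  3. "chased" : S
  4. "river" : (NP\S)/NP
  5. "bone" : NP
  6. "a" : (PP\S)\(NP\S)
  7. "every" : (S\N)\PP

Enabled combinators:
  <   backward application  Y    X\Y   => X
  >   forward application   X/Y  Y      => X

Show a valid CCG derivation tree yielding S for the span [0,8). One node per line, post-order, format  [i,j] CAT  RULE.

[0,1] N/NP  lex  "city"
[1,2] (PP/NP)\(N/NP)  lex  "near"
[0,2] PP/NP  <  k=1
[2,3] N\(PP/NP)  lex  "clearly"
[0,3] N  <  k=2
[3,4] S  lex  "chased"
[4,5] (NP\S)/NP  lex  "river"
[5,6] NP  lex  "bone"
[4,6] NP\S  >  k=5
[6,7] (PP\S)\(NP\S)  lex  "a"
[4,7] PP\S  <  k=6
[3,7] PP  <  k=4
[7,8] (S\N)\PP  lex  "every"
[3,8] S\N  <  k=7
[0,8] S  <  k=3

[0,8] S   <
  [0,3] N   <
    [0,2] PP/NP   <
      [0,1] "city" : N/NP
      [1,2] "near" : (PP/NP)\(N/NP)
    [2,3] "clearly" : N\(PP/NP)
  [3,8] S\N   <
    [3,7] PP   <
      [3,4] "chased" : S
      [4,7] PP\S   <
        [4,6] NP\S   >
          [4,5] "river" : (NP\S)/NP
          [5,6] "bone" : NP
        [6,7] "a" : (PP\S)\(NP\S)
    [7,8] "every" : (S\N)\PP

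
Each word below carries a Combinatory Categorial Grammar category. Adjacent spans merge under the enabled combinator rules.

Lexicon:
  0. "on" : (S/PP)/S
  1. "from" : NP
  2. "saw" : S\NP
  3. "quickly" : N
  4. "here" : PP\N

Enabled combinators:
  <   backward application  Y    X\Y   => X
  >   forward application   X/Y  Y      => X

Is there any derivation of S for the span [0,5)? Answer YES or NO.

[0,5] S   >
  [0,3] S/PP   >
    [0,1] "on" : (S/PP)/S
    [1,3] S   <
      [1,2] "from" : NP
      [2,3] "saw" : S\NP
  [3,5] PP   <
    [3,4] "quickly" : N
    [4,5] "here" : PP\N

YES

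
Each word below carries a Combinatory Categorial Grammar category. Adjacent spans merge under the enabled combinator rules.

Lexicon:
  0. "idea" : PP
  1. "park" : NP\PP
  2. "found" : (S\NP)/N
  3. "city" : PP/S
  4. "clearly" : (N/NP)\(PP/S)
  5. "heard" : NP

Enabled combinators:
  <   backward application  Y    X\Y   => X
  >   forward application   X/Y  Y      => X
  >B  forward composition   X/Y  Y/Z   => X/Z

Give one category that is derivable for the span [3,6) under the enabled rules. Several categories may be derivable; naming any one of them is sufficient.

[0,6] S   <
  [0,2] NP   <
    [0,1] "idea" : PP
    [1,2] "park" : NP\PP
  [2,6] S\NP   >
    [2,3] "found" : (S\NP)/N
    [3,6] N   >
      [3,5] N/NP   <
        [3,4] "city" : PP/S
        [4,5] "clearly" : (N/NP)\(PP/S)
      [5,6] "heard" : NP

N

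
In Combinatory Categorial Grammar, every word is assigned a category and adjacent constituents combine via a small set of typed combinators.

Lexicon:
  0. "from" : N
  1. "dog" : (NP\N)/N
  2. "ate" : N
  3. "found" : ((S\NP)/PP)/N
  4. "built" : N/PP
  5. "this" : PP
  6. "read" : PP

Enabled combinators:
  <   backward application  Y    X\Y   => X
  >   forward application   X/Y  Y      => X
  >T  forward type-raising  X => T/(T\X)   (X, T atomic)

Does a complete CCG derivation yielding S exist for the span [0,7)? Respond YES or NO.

[0,7] S   <
  [0,3] NP   >
    [0,1] NP/(NP\N)   >T
      [0,1] "from" : N
    [1,3] NP\N   >
      [1,2] "dog" : (NP\N)/N
      [2,3] "ate" : N
  [3,7] S\NP   >
    [3,6] (S\NP)/PP   >
      [3,4] "found" : ((S\NP)/PP)/N
      [4,6] N   >
        [4,5] "built" : N/PP
        [5,6] "this" : PP
    [6,7] "read" : PP

YES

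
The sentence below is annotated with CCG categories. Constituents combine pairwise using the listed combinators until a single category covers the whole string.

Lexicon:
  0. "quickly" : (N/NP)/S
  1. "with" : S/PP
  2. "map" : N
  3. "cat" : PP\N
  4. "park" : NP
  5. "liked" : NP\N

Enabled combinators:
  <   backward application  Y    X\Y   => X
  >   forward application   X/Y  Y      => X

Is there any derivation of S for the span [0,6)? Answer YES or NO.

(N/NP)/S S/PP N PP\N NP NP\N
CKY chart[0,6] = {NP}; S ∉ chart

NO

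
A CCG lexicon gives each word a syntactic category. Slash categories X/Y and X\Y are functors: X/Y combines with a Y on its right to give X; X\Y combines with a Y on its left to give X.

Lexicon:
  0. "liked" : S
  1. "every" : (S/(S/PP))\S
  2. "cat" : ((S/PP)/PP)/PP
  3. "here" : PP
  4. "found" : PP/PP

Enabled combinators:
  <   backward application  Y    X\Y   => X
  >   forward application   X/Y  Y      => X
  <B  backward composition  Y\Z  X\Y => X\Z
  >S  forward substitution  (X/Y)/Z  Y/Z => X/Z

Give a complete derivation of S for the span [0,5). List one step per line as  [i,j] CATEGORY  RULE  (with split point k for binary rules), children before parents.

[0,5] S   >
  [0,2] S/(S/PP)   <
    [0,1] "liked" : S
    [1,2] "every" : (S/(S/PP))\S
  [2,5] S/PP   >S
    [2,4] (S/PP)/PP   >
      [2,3] "cat" : ((S/PP)/PP)/PP
      [3,4] "here" : PP
    [4,5] "found" : PP/PP

[0,1] S  lex  "liked"
[1,2] (S/(S/PP))\S  lex  "every"
[0,2] S/(S/PP)  <  k=1
[2,3] ((S/PP)/PP)/PP  lex  "cat"
[3,4] PP  lex  "here"
[2,4] (S/PP)/PP  >  k=3
[4,5] PP/PP  lex  "found"
[2,5] S/PP  >S  k=4
[0,5] S  >  k=2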